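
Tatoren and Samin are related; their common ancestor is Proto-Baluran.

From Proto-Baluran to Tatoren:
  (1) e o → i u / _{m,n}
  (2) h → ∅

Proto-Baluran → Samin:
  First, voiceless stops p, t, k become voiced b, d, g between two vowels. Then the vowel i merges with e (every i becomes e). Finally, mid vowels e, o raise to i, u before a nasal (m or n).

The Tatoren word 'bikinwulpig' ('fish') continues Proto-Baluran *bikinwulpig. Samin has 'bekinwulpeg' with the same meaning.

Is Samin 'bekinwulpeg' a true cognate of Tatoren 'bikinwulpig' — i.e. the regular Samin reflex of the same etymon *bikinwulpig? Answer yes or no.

Derive the expected Samin reflex of *bikinwulpig:
Samin: *bikinwulpig > biginwulpig > begenwulpeg > beginwulpeg  (by intervocalic voicing, vowel merger, pre-nasal raising)
The regular Samin reflex would be 'beginwulpeg', but the attested form is 'bekinwulpeg'. The correspondence is irregular, so they are not cognates (the Samin form has a different source).

no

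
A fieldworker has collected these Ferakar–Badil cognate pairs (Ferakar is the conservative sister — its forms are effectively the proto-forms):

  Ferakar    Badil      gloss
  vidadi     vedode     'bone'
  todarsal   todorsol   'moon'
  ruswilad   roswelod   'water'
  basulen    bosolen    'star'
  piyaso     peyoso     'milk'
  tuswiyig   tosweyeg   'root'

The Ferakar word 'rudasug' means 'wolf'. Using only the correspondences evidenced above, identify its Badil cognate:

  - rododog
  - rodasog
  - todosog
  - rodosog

ruswilad ~ roswelod, basulen ~ bosolen — Ferakar u corresponds to Badil o after a consonant, before a consonant other than r, m, n, p, b, f, v.
vidadi ~ vedode, todarsal ~ todorsol — Ferakar a corresponds to Badil o after a consonant, before a consonant other than r, m, n, p, b, f, v.
Applying these to Ferakar 'rudasug':
  rudasug → rodasug   (u→o after a consonant, before a consonant other than r, m, n, p, b, f, v)
  rodasug → rodosug   (a→o after a consonant, before a consonant other than r, m, n, p, b, f, v)
  rodosug → rodosog   (u→o after a consonant, before a consonant other than r, m, n, p, b, f, v)
So the Badil cognate is 'rodosog'.

rodosog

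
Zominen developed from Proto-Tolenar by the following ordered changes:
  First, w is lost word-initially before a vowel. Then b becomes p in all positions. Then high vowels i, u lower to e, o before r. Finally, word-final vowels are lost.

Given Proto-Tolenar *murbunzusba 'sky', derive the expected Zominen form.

morpunzusp

Zominen: start from *murbunzusba.
  rule 1: no change — murbunzusba
  rule 2 (unconditioned shift): murbunzusba → murpunzuspa
  rule 3 (pre-rhotic lowering): murpunzuspa → morpunzuspa
  rule 4 (apocope): morpunzuspa → morpunzusp
  ⇒ Zominen morpunzusp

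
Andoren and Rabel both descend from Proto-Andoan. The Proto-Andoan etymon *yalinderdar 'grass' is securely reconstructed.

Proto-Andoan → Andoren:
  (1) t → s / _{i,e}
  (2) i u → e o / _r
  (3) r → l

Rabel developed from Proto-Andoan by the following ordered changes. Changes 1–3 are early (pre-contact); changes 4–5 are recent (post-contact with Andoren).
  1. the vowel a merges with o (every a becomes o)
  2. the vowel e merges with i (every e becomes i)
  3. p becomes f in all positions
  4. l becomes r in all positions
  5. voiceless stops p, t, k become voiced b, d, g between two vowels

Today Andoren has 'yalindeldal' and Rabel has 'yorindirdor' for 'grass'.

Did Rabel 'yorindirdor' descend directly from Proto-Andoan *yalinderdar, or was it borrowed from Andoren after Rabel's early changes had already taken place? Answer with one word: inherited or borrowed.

If inherited, *yalinderdar would pass through all of Rabel's changes:
Rabel: *yalinderdar > yolinderdor > yolindirdor > yorindirdor  (by vowel merger, vowel merger, unconditioned shift)
If borrowed from Andoren 'yalindeldal' after the early changes, it would undergo only the recent ones:
  rule 4 (unconditioned shift): yalindeldal → yarinderdar
  rule 5 (intervocalic voicing): no change (yarinderdar)
  ⇒ as a loan: yarinderdar
Rabel 'yorindirdor' matches the inherited outcome exactly, so it is an inherited cognate, not a loan.

inherited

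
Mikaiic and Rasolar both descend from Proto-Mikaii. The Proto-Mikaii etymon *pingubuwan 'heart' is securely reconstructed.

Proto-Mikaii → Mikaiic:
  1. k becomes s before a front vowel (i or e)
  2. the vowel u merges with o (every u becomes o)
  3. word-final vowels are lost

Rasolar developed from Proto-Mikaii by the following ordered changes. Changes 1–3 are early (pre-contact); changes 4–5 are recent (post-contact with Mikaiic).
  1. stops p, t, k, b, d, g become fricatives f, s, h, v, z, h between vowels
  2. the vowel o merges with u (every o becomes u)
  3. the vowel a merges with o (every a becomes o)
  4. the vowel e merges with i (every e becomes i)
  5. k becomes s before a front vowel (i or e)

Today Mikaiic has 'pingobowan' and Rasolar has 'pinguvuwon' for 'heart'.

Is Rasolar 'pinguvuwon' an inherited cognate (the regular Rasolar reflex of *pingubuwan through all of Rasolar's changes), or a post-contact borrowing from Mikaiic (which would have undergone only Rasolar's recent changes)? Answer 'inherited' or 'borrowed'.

If inherited, *pingubuwan would pass through all of Rasolar's changes:
Rasolar: *pingubuwan
  pingubuwan → pinguvuwan   [intervocalic lenition]
  pinguvuwan (rule 2 does not apply)
  pinguvuwan → pinguvuwon   [vowel merger]
  pinguvuwon (rule 4 does not apply)
  pinguvuwon (rule 5 does not apply)
  giving Rasolar pinguvuwon.
If borrowed from Mikaiic 'pingobowan' after the early changes, it would undergo only the recent ones:
  rule 4 (vowel merger): no change (pingobowan)
  rule 5 (palatalisation): no change (pingobowan)
  ⇒ as a loan: pingobowan
Rasolar 'pinguvuwon' matches the inherited outcome exactly, so it is an inherited cognate, not a loan.

inherited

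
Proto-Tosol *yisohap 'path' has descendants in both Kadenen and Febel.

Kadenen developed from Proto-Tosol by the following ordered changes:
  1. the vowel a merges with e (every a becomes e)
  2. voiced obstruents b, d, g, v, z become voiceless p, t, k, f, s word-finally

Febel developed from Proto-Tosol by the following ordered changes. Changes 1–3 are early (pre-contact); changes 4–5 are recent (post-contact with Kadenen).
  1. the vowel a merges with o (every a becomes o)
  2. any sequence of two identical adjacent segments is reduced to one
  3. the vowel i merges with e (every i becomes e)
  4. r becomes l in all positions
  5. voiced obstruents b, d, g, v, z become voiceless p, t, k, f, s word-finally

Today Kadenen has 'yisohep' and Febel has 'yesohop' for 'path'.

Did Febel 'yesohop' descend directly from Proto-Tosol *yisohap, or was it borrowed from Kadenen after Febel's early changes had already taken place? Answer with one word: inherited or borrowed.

If inherited, *yisohap would pass through all of Febel's changes:
Febel: *yisohap > yisohop > yesohop  (by vowel merger, vowel merger)
If borrowed from Kadenen 'yisohep' after the early changes, it would undergo only the recent ones:
  rule 4 (unconditioned shift): no change (yisohep)
  rule 5 (final devoicing): no change (yisohep)
  ⇒ as a loan: yisohep
Febel 'yesohop' matches the inherited outcome exactly, so it is an inherited cognate, not a loan.

inherited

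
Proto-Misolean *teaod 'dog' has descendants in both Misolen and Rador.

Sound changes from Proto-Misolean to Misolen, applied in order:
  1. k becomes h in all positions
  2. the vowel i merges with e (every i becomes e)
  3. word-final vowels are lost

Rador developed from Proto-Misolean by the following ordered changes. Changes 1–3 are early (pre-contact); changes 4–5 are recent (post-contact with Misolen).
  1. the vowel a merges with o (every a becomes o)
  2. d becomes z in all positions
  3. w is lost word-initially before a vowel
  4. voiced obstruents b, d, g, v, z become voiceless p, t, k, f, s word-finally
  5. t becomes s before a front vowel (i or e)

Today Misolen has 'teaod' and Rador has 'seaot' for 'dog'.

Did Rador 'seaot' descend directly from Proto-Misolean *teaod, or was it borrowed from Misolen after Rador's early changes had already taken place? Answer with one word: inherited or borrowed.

If inherited, *teaod would pass through all of Rador's changes:
Rador: start from *teaod.
  rule 1 (vowel merger): teaod → teood
  rule 2 (unconditioned shift): teood → teooz
  rule 3: no change — teooz
  rule 4 (final devoicing): teooz → teoos
  rule 5 (palatalisation): teoos → seoos
  ⇒ Rador seoos
If borrowed from Misolen 'teaod' after the early changes, it would undergo only the recent ones:
  rule 4 (final devoicing): teaod → teaot
  rule 5 (palatalisation): teaot → seaot
  ⇒ as a loan: seaot
Rador 'seaot' matches the loan outcome 'seaot', not the inherited 'seoos' — it skipped the early Rador changes, so it was borrowed from Misolen.

borrowed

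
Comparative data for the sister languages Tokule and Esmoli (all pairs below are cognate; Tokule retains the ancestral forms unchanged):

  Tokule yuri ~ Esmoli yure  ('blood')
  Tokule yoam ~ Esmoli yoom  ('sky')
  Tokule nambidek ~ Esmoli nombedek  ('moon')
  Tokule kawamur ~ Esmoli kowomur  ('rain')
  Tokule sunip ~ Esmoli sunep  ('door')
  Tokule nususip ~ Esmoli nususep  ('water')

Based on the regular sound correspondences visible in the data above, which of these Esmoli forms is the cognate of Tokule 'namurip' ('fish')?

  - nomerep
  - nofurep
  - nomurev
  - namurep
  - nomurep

nambidek ~ nombedek, kawamur ~ kowomur — Tokule a corresponds to Esmoli o after a consonant, before a nasal.
sunip ~ sunep, nususip ~ nususep — Tokule i corresponds to Esmoli e after a consonant, before a labial obstruent.
Applying these to Tokule 'namurip':
  namurip → nomurip   (a→o after a consonant, before a nasal)
  nomurip → nomurep   (i→e after a consonant, before a labial obstruent)
So the Esmoli cognate is 'nomurep'.

nomurep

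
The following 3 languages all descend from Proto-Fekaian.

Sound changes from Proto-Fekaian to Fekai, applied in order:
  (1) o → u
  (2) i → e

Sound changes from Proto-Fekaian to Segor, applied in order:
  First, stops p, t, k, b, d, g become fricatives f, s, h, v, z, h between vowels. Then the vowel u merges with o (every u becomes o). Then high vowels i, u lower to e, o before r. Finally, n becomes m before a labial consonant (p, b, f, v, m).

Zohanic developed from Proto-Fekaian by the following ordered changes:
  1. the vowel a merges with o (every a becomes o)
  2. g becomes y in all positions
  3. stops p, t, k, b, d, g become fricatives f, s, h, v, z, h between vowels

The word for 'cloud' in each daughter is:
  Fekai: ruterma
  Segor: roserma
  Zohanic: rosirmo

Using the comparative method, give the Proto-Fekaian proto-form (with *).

*rotirma

Position 7: Fekai has a, Segor has a, Zohanic has o. Fekai preserves a here (none of its changes turn any other segment into a), so the proto-segment is *a.
Position 4: Fekai has e, Segor has e, Zohanic has i. Zohanic preserves i here (none of its changes turn any other segment into i), so the proto-segment is *i.
Position 2: Fekai has u, Segor has o, Zohanic has o. Taking the neighbouring segments as reconstructed: Fekai u could go back to *o or *u; Segor o could go back to *o or *u; Zohanic o could go back to *a or *o — the one source consistent with every daughter is *o.
Verify the candidate proto-form against each daughter:
Fekai: start from *rotirma.
  rule 1 (vowel merger): rotirma → rutirma
  rule 2 (vowel merger): rutirma → ruterma
  ⇒ Fekai ruterma
Segor: *rotirma
  rotirma → rosirma   [intervocalic lenition]
  rosirma (rule 2 does not apply)
  rosirma → roserma   [pre-rhotic lowering]
  roserma (rule 4 does not apply)
  giving Segor roserma.
Zohanic: *rotirma > rotirmo > rosirmo  (by vowel merger, intervocalic lenition)
No other proto-form is consistent with every reflex, so the reconstruction is *rotirma.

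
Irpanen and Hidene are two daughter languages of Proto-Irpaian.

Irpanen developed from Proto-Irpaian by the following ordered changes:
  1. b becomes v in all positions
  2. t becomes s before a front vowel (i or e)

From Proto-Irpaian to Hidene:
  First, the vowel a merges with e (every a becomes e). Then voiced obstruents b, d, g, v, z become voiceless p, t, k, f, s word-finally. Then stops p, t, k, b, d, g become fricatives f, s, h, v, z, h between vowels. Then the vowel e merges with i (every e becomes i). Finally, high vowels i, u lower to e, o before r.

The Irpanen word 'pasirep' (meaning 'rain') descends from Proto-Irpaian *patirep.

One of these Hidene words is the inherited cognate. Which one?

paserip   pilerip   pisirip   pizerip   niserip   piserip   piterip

piserip

Hidene: *patirep > petirep > pesirep > pisirip > piserip  (by vowel merger, intervocalic lenition, vowel merger, pre-rhotic lowering)
Only 'piserip' matches the regular Hidene development of *patirep.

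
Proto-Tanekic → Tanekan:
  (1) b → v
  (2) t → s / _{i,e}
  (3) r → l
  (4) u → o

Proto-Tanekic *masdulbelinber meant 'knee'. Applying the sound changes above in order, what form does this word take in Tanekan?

Tanekan: start from *masdulbelinber.
  rule 1 (unconditioned shift): masdulbelinber → masdulvelinver
  rule 2: no change — masdulvelinver
  rule 3 (unconditioned shift): masdulvelinver → masdulvelinvel
  rule 4 (vowel merger): masdulvelinvel → masdolvelinvel
  ⇒ Tanekan masdolvelinvel

masdolvelinvel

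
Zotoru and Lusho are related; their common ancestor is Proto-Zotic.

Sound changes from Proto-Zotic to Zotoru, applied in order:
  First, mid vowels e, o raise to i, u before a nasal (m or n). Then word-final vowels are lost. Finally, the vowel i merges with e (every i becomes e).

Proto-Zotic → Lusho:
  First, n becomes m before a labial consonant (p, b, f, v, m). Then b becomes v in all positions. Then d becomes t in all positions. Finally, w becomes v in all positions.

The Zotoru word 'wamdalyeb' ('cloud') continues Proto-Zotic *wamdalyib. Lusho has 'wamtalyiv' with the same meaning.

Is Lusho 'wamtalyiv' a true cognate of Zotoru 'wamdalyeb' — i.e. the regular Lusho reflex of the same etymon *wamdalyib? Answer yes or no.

Derive the expected Lusho reflex of *wamdalyib:
Lusho: *wamdalyib
  wamdalyib (rule 1 does not apply)
  wamdalyib → wamdalyiv   [unconditioned shift]
  wamdalyiv → wamtalyiv   [unconditioned shift]
  wamtalyiv → vamtalyiv   [unconditioned shift]
  giving Lusho vamtalyiv.
The regular Lusho reflex would be 'vamtalyiv', but the attested form is 'wamtalyiv'. The correspondence is irregular, so they are not cognates (the Lusho form has a different source).

no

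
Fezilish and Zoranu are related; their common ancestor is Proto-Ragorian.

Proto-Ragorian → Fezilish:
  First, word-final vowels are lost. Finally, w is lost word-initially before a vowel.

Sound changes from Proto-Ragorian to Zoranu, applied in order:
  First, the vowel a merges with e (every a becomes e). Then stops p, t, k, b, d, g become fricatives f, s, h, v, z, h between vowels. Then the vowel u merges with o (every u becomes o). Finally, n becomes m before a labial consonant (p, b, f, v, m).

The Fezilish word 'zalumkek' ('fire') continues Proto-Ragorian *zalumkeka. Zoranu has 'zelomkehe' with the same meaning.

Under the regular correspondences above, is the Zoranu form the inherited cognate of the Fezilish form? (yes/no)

Derive the expected Zoranu reflex of *zalumkeka:
Zoranu: start from *zalumkeka.
  rule 1 (vowel merger): zalumkeka → zelumkeke
  rule 2 (intervocalic lenition): zelumkeke → zelumkehe
  rule 3 (vowel merger): zelumkehe → zelomkehe
  rule 4: no change — zelomkehe
  ⇒ Zoranu zelomkehe
Zoranu 'zelomkehe' matches the regular reflex exactly, so the pair is cognate.

yes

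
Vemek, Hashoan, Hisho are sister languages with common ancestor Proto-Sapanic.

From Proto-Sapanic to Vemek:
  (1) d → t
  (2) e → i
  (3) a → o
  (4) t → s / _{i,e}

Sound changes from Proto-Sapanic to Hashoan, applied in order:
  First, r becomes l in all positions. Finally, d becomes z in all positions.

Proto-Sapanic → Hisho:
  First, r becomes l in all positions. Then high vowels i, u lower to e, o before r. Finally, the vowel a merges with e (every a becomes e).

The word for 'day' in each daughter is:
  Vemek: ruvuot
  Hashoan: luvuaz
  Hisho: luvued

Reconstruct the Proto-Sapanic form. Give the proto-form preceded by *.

Position 6: Vemek has t, Hashoan has z, Hisho has d. Hisho preserves d here (none of its changes turn any other segment into d), so the proto-segment is *d.
Position 1: Vemek has r, Hashoan has l, Hisho has l. Vemek preserves r here (none of its changes turn any other segment into r), so the proto-segment is *r.
Position 5: Vemek has o, Hashoan has a, Hisho has e. Hashoan preserves a here (none of its changes turn any other segment into a), so the proto-segment is *a.
Verify the candidate proto-form against each daughter:
Vemek: *ruvuad > ruvuat > ruvuot  (by unconditioned shift, vowel merger)
Hashoan: *ruvuad
  ruvuad → luvuad   [unconditioned shift]
  luvuad → luvuaz   [unconditioned shift]
  giving Hashoan luvuaz.
Hisho: *ruvuad > luvuad > luvued  (by unconditioned shift, vowel merger)
Only *ruvuad yields all of Vemek ruvuot, Hashoan luvuaz, Hisho luvued.

*ruvuad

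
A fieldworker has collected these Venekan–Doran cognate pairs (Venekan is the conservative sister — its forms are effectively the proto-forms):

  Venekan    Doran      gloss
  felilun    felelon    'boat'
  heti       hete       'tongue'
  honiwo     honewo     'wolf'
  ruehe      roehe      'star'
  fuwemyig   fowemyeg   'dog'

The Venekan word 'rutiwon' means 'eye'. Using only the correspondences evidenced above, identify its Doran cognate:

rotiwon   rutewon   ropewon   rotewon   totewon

rotewon

fuwemyig ~ fowemyeg — Venekan u corresponds to Doran o after a consonant, before a consonant other than r, m, n, p, b, f, v.
felilun ~ felelon, honiwo ~ honewo — Venekan i corresponds to Doran e after a consonant, before a consonant other than r, m, n, p, b, f, v.
Applying these to Venekan 'rutiwon':
  rutiwon → rotiwon   (u→o after a consonant, before a consonant other than r, m, n, p, b, f, v)
  rotiwon → rotewon   (i→e after a consonant, before a consonant other than r, m, n, p, b, f, v)
So the Doran cognate is 'rotewon'.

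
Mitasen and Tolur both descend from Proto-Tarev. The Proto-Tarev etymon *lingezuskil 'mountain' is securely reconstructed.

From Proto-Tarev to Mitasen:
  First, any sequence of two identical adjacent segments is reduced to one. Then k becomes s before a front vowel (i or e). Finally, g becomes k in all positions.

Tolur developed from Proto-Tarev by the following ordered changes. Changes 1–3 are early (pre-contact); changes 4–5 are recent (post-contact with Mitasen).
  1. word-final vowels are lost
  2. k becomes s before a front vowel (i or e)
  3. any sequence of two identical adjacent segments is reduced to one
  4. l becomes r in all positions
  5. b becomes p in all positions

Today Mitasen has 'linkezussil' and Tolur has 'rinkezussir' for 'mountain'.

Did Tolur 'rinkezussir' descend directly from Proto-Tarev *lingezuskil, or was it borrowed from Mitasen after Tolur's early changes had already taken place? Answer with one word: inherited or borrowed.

If inherited, *lingezuskil would pass through all of Tolur's changes:
Tolur: *lingezuskil
  lingezuskil (rule 1 does not apply)
  lingezuskil → lingezussil   [palatalisation]
  lingezussil → lingezusil   [degemination]
  lingezusil → ringezusir   [unconditioned shift]
  ringezusir (rule 5 does not apply)
  giving Tolur ringezusir.
If borrowed from Mitasen 'linkezussil' after the early changes, it would undergo only the recent ones:
  rule 4 (unconditioned shift): linkezussil → rinkezussir
  rule 5 (unconditioned shift): no change (rinkezussir)
  ⇒ as a loan: rinkezussir
Tolur 'rinkezussir' matches the loan outcome 'rinkezussir', not the inherited 'ringezusir' — it skipped the early Tolur changes, so it was borrowed from Mitasen.

borrowed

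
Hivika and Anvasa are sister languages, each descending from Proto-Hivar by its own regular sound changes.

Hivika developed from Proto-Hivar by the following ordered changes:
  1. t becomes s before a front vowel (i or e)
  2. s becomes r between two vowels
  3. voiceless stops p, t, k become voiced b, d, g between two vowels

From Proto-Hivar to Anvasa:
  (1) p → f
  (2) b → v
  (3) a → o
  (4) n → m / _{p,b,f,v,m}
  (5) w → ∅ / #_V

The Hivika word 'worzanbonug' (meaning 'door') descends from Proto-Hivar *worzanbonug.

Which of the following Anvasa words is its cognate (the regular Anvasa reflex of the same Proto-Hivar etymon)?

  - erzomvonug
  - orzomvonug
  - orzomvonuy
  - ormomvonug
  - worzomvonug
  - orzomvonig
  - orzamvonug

Anvasa: *worzanbonug > worzanvonug > worzonvonug > worzomvonug > orzomvonug  (by unconditioned shift, vowel merger, nasal place assimilation, glide loss)
Only 'orzomvonug' matches the regular Anvasa development of *worzanbonug.

orzomvonug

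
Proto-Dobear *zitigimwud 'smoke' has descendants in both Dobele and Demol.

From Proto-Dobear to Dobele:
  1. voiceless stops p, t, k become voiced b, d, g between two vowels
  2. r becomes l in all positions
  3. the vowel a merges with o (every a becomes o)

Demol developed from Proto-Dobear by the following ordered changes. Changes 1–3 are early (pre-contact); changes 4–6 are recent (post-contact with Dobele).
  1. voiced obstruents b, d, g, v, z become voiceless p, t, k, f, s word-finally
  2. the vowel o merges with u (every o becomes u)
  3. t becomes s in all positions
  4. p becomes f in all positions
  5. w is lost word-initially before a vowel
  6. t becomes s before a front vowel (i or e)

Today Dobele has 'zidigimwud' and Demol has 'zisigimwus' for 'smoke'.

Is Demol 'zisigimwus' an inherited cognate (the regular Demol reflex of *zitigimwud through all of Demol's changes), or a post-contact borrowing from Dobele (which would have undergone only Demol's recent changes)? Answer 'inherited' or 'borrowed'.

If inherited, *zitigimwud would pass through all of Demol's changes:
Demol: *zitigimwud > zitigimwut > zisigimwus  (by final devoicing, unconditioned shift)
If borrowed from Dobele 'zidigimwud' after the early changes, it would undergo only the recent ones:
  rule 4 (unconditioned shift): no change (zidigimwud)
  rule 5 (glide loss): no change (zidigimwud)
  rule 6 (palatalisation): no change (zidigimwud)
  ⇒ as a loan: zidigimwud
Demol 'zisigimwus' matches the inherited outcome exactly, so it is an inherited cognate, not a loan.

inherited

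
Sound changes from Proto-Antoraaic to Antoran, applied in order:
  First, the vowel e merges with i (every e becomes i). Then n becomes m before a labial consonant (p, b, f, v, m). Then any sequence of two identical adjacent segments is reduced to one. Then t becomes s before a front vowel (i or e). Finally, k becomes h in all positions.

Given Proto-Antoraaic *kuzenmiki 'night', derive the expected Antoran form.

huzimihi

Antoran: *kuzenmiki > kuzinmiki > kuzimmiki > kuzimiki > huzimihi  (by vowel merger, nasal place assimilation, degemination, unconditioned shift)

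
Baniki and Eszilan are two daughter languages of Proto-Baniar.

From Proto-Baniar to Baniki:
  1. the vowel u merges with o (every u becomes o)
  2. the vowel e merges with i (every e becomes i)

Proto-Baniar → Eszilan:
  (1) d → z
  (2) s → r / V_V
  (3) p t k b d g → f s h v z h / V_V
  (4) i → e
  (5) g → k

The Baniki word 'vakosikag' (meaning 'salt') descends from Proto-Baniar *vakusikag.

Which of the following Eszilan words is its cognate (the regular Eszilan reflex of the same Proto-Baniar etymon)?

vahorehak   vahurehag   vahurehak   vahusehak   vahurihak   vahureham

vahurehak

Eszilan: *vakusikag
  vakusikag (rule 1 does not apply)
  vakusikag → vakurikag   [rhotacism]
  vakurikag → vahurihag   [intervocalic lenition]
  vahurihag → vahurehag   [vowel merger]
  vahurehag → vahurehak   [unconditioned shift]
  giving Eszilan vahurehak.
Among the options, 'vahurehak' alone shows every Eszilan change applied in order.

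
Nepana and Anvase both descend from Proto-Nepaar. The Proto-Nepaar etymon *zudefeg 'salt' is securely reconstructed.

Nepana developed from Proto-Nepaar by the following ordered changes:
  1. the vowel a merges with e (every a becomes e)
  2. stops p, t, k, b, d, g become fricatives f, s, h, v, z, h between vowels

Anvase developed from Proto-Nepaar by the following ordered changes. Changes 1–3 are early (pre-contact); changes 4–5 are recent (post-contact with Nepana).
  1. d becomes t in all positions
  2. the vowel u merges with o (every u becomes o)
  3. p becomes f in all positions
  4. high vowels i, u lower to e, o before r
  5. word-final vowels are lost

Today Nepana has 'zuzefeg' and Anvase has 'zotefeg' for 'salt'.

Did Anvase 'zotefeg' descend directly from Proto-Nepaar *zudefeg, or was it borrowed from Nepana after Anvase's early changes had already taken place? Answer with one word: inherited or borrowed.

inherited

If inherited, *zudefeg would pass through all of Anvase's changes:
Anvase: *zudefeg > zutefeg > zotefeg  (by unconditioned shift, vowel merger)
If borrowed from Nepana 'zuzefeg' after the early changes, it would undergo only the recent ones:
  rule 4 (pre-rhotic lowering): no change (zuzefeg)
  rule 5 (apocope): no change (zuzefeg)
  ⇒ as a loan: zuzefeg
Anvase 'zotefeg' matches the inherited outcome exactly, so it is an inherited cognate, not a loan.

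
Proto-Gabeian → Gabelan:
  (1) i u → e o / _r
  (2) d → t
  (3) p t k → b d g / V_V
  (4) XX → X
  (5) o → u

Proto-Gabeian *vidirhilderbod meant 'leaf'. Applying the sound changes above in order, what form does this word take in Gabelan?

viderhilterbut

Gabelan: start from *vidirhilderbod.
  rule 1 (pre-rhotic lowering): vidirhilderbod → viderhilderbod
  rule 2 (unconditioned shift): viderhilderbod → viterhilterbot
  rule 3 (intervocalic voicing): viterhilterbot → viderhilterbot
  rule 4: no change — viderhilterbot
  rule 5 (vowel merger): viderhilterbot → viderhilterbut
  ⇒ Gabelan viderhilterbut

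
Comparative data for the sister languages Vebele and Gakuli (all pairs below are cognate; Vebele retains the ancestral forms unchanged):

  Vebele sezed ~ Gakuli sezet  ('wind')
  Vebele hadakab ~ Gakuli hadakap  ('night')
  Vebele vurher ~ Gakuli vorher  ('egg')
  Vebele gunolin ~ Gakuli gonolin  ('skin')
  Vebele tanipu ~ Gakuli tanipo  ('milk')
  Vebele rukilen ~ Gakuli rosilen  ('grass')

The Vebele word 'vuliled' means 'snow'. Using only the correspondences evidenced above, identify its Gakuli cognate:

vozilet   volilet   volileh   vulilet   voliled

volilet

rukilen ~ rosilen — Vebele u corresponds to Gakuli o after a consonant, before a consonant other than r, m, n, p, b, f, v.
sezed ~ sezet — Vebele d corresponds to Gakuli t word-finally.
Applying these to Vebele 'vuliled':
  vuliled → voliled   (u→o after a consonant, before a consonant other than r, m, n, p, b, f, v)
  voliled → volilet   (d→t word-finally)
So the Gakuli cognate is 'volilet'.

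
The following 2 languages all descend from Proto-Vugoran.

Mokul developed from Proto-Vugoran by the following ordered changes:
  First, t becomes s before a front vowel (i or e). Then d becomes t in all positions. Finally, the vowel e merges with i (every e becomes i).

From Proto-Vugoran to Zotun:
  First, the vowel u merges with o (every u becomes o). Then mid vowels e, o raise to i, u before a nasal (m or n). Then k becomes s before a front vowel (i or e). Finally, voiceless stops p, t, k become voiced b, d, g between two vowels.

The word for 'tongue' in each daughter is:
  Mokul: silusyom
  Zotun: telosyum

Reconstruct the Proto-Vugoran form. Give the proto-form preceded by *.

*telusyom

Position 7: Mokul has o, Zotun has u. Mokul preserves o here (none of its changes turn any other segment into o), so the proto-segment is *o.
Position 2: Mokul has i, Zotun has e. Zotun preserves e here (none of its changes turn any other segment into e), so the proto-segment is *e.
Position 4: Mokul has u, Zotun has o. Mokul preserves u here (none of its changes turn any other segment into u), so the proto-segment is *u.
Verify the candidate proto-form against each daughter:
Mokul: start from *telusyom.
  rule 1 (palatalisation): telusyom → selusyom
  rule 2: no change — selusyom
  rule 3 (vowel merger): selusyom → silusyom
  ⇒ Mokul silusyom
Zotun: *telusyom
  telusyom → telosyom   [vowel merger]
  telosyom → telosyum   [pre-nasal raising]
  telosyum (rule 3 does not apply)
  telosyum (rule 4 does not apply)
  giving Zotun telosyum.
No other proto-form is consistent with every reflex, so the reconstruction is *telusyom.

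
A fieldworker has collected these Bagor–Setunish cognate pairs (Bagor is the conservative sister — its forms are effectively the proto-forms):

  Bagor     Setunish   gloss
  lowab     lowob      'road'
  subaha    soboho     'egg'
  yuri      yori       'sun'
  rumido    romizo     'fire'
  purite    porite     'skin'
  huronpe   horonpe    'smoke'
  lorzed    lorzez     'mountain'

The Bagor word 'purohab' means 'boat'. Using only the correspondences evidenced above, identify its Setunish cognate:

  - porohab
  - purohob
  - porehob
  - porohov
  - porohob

yuri ~ yori, purite ~ porite — Bagor u corresponds to Setunish o after a consonant, before r.
lowab ~ lowob — Bagor a corresponds to Setunish o after a consonant, before a labial obstruent.
Applying these to Bagor 'purohab':
  purohab → porohab   (u→o after a consonant, before r)
  porohab → porohob   (a→o after a consonant, before a labial obstruent)
So the Setunish cognate is 'porohob'.

porohob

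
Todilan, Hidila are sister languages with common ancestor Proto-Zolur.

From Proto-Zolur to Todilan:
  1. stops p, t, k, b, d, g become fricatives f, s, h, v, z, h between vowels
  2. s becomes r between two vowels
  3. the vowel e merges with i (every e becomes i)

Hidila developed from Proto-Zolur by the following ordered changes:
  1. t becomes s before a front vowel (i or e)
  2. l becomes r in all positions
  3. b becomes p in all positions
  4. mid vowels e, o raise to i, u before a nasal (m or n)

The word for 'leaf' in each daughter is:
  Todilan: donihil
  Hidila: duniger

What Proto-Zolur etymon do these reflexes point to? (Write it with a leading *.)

*donigel

Position 2: Todilan has o, Hidila has u. Todilan preserves o here (none of its changes turn any other segment into o), so the proto-segment is *o.
Position 7: Todilan has l, Hidila has r. Todilan preserves l here (none of its changes turn any other segment into l), so the proto-segment is *l.
Position 5: Todilan has h, Hidila has g. Hidila preserves g here (none of its changes turn any other segment into g), so the proto-segment is *g.
Continuing position by position gives *donigel; check it forward:
Todilan: *donigel
  donigel → donihel   [intervocalic lenition]
  donihel (rule 2 does not apply)
  donihel → donihil   [vowel merger]
  giving Todilan donihil.
Hidila: start from *donigel.
  rule 1: no change — donigel
  rule 2 (unconditioned shift): donigel → doniger
  rule 3: no change — doniger
  rule 4 (pre-nasal raising): doniger → duniger
  ⇒ Hidila duniger
No other proto-form is consistent with every reflex, so the reconstruction is *donigel.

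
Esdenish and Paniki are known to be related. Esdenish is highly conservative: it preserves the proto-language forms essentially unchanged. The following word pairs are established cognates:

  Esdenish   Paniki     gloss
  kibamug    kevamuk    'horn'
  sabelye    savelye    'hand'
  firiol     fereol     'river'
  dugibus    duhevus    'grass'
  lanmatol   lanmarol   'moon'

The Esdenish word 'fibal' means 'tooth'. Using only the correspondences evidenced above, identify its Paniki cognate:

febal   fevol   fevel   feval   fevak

kibamug ~ kevamuk, dugibus ~ duhevus — Esdenish i corresponds to Paniki e after a consonant, before a labial obstruent.
kibamug ~ kevamuk — Esdenish b corresponds to Paniki v between vowels (before a back vowel).
Applying these to Esdenish 'fibal':
  fibal → febal   (i→e after a consonant, before a labial obstruent)
  febal → feval   (b→v between vowels (before a back vowel))
So the Paniki cognate is 'feval'.

feval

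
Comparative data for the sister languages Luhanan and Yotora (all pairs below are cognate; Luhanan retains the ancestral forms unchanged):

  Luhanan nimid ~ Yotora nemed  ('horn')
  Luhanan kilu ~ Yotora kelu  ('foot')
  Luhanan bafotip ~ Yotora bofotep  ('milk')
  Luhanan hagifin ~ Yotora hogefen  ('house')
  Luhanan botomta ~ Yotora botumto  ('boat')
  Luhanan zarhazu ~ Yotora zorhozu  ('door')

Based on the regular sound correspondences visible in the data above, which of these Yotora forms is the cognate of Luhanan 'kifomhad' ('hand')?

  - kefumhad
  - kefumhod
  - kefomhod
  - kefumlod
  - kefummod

kefumhod

hagifin ~ hogefen — Luhanan i corresponds to Yotora e after a consonant, before a labial obstruent.
botomta ~ botumto — Luhanan o corresponds to Yotora u after a consonant, before a nasal.
hagifin ~ hogefen, zarhazu ~ zorhozu — Luhanan a corresponds to Yotora o after a consonant, before a consonant other than r, m, n, p, b, f, v.
Applying these to Luhanan 'kifomhad':
  kifomhad → kefomhad   (i→e after a consonant, before a labial obstruent)
  kefomhad → kefumhad   (o→u after a consonant, before a nasal)
  kefumhad → kefumhod   (a→o after a consonant, before a consonant other than r, m, n, p, b, f, v)
So the Yotora cognate is 'kefumhod'.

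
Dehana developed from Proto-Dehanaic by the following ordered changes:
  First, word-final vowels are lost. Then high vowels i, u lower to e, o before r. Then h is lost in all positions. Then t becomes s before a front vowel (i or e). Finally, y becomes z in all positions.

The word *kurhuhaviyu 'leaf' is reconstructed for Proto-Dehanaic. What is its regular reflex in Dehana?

Dehana: start from *kurhuhaviyu.
  rule 1 (apocope): kurhuhaviyu → kurhuhaviy
  rule 2 (pre-rhotic lowering): kurhuhaviy → korhuhaviy
  rule 3 (h-loss): korhuhaviy → koruaviy
  rule 4: no change — koruaviy
  rule 5 (unconditioned shift): koruaviy → koruaviz
  ⇒ Dehana koruaviz

koruaviz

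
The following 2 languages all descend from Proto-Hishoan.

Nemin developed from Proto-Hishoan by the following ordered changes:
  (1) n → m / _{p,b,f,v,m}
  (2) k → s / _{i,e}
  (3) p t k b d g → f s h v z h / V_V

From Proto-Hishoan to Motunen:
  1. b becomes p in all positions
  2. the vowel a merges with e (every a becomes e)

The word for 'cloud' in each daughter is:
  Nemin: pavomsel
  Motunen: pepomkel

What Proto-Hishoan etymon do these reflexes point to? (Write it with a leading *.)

*pabomkel

Position 2: Nemin has a, Motunen has e. Nemin preserves a here (none of its changes turn any other segment into a), so the proto-segment is *a.
Position 6: Nemin has s, Motunen has k. Motunen preserves k here (none of its changes turn any other segment into k), so the proto-segment is *k.
Continuing position by position gives *pabomkel; check it forward:
Nemin: *pabomkel
  pabomkel (rule 1 does not apply)
  pabomkel → pabomsel   [palatalisation]
  pabomsel → pavomsel   [intervocalic lenition]
  giving Nemin pavomsel.
Motunen: *pabomkel
  pabomkel → papomkel   [unconditioned shift]
  papomkel → pepomkel   [vowel merger]
  giving Motunen pepomkel.
No other proto-form is consistent with every reflex, so the reconstruction is *pabomkel.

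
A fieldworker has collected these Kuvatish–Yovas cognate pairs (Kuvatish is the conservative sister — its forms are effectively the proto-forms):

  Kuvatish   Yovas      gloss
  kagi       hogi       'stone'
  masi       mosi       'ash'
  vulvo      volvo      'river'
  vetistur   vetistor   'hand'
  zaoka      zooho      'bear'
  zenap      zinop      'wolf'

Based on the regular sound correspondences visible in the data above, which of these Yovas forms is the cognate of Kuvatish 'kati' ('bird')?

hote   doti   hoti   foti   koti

kagi ~ hogi — Kuvatish k corresponds to Yovas h word-initially before a back vowel.
kagi ~ hogi, masi ~ mosi — Kuvatish a corresponds to Yovas o after a consonant, before a consonant other than r, m, n, p, b, f, v.
Applying these to Kuvatish 'kati':
  kati → hati   (k→h word-initially before a back vowel)
  hati → hoti   (a→o after a consonant, before a consonant other than r, m, n, p, b, f, v)
So the Yovas cognate is 'hoti'.

hoti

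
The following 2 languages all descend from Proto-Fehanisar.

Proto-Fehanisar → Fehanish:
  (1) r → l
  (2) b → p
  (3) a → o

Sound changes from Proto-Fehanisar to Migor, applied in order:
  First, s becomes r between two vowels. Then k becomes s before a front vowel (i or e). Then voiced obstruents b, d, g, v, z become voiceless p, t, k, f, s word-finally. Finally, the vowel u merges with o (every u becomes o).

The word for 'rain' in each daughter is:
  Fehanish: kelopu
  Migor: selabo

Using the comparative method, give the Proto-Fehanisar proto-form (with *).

Position 4: Fehanish has o, Migor has a. Migor preserves a here (none of its changes turn any other segment into a), so the proto-segment is *a.
Position 1: Fehanish has k, Migor has s. Fehanish preserves k here (none of its changes turn any other segment into k), so the proto-segment is *k.
Position 5: Fehanish has p, Migor has b. Migor preserves b here (none of its changes turn any other segment into b), so the proto-segment is *b.
Verify the candidate proto-form against each daughter:
Fehanish: *kelabu
  kelabu (rule 1 does not apply)
  kelabu → kelapu   [unconditioned shift]
  kelapu → kelopu   [vowel merger]
  giving Fehanish kelopu.
Migor: *kelabu
  kelabu (rule 1 does not apply)
  kelabu → selabu   [palatalisation]
  selabu (rule 3 does not apply)
  selabu → selabo   [vowel merger]
  giving Migor selabo.
*kelabu is the unique common source.

*kelabu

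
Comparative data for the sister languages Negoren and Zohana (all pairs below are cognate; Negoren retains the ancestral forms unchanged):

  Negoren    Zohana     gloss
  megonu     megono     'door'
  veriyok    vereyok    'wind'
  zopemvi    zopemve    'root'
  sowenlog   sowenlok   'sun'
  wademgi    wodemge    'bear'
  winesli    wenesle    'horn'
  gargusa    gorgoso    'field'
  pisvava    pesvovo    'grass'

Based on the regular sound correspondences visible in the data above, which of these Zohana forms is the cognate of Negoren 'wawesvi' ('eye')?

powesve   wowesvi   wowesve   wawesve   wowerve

wowesve

wademgi ~ wodemge — Negoren a corresponds to Zohana o after a consonant, before a consonant other than r, m, n, p, b, f, v.
zopemvi ~ zopemve, wademgi ~ wodemge — Negoren i corresponds to Zohana e word-finally.
Applying these to Negoren 'wawesvi':
  wawesvi → wowesvi   (a→o after a consonant, before a consonant other than r, m, n, p, b, f, v)
  wowesvi → wowesve   (i→e word-finally)
So the Zohana cognate is 'wowesve'.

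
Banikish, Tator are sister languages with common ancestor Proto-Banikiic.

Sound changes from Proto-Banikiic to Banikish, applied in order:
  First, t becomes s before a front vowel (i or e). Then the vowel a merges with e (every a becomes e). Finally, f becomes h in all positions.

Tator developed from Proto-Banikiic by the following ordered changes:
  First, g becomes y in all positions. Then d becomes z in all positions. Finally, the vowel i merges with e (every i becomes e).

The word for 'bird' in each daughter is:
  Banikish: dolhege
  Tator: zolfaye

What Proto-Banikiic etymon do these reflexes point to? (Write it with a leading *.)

*dolfage

Position 5: Banikish has e, Tator has a. Tator preserves a here (none of its changes turn any other segment into a), so the proto-segment is *a.
Position 6: Banikish has g, Tator has y. Banikish preserves g here (none of its changes turn any other segment into g), so the proto-segment is *g.
Position 4: Banikish has h, Tator has f. Tator preserves f here (none of its changes turn any other segment into f), so the proto-segment is *f.
Continuing position by position gives *dolfage; check it forward:
Banikish: start from *dolfage.
  rule 1: no change — dolfage
  rule 2 (vowel merger): dolfage → dolfege
  rule 3 (unconditioned shift): dolfege → dolhege
  ⇒ Banikish dolhege
Tator: *dolfage > dolfaye > zolfaye  (by unconditioned shift, unconditioned shift)
*dolfage is the unique common source.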